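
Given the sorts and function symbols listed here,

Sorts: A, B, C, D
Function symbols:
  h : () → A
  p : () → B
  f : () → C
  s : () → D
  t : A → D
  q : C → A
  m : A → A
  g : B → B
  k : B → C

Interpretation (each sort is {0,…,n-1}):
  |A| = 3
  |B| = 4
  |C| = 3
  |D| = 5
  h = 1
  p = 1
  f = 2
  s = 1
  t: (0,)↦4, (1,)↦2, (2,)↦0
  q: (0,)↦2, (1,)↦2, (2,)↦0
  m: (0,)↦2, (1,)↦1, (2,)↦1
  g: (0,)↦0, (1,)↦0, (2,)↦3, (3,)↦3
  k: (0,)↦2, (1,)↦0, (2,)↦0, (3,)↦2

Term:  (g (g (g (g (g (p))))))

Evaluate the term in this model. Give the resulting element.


  p = 1
  (g (p)) = g(1,) = 0
  (g (g (p))) = g(0,) = 0
  (g (g (g (p)))) = g(0,) = 0
  (g (g (g (g (p))))) = g(0,) = 0
  (g (g (g (g (g (p)))))) = g(0,) = 0

value = 0


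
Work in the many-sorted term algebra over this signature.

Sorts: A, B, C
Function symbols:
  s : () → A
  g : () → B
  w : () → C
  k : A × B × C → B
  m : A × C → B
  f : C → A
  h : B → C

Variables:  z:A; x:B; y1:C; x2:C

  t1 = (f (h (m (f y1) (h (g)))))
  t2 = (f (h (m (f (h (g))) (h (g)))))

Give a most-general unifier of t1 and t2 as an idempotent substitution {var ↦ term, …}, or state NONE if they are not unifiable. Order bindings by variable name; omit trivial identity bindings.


{y1 ↦ (h (g))}


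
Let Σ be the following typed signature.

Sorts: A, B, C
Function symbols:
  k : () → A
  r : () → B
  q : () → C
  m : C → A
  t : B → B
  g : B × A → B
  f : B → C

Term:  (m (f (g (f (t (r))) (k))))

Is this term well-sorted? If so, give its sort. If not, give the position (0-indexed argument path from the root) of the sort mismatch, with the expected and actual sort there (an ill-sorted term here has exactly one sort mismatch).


          (r) : B
        (t (r)) : B
      (f (t (r))) : C
      (k) : A
    (g (f (t (r))) (k)) : ✗ arg 0 at [0, 0, 0] has sort C, expected B

ill-sorted at position [0, 0, 0]: expected B, got C


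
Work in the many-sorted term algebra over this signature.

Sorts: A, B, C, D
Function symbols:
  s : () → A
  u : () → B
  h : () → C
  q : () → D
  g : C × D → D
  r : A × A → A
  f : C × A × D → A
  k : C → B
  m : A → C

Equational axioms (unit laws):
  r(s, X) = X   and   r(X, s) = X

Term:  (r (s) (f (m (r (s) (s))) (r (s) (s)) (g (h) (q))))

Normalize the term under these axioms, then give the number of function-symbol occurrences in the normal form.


size = 7

1. (r (s) (f (m (r (s) (s))) (r (s) (s)) (g (h) (q))))  →  (f (m (r (s) (s))) (r (s) (s)) (g (h) (q)))
2. (f (m (r (s) (s))) (r (s) (s)) (g (h) (q)))  →  (f (m (s)) (r (s) (s)) (g (h) (q)))
3. (f (m (s)) (r (s) (s)) (g (h) (q)))  →  (f (m (s)) (s) (g (h) (q)))
normal form: (f (m (s)) (s) (g (h) (q)))


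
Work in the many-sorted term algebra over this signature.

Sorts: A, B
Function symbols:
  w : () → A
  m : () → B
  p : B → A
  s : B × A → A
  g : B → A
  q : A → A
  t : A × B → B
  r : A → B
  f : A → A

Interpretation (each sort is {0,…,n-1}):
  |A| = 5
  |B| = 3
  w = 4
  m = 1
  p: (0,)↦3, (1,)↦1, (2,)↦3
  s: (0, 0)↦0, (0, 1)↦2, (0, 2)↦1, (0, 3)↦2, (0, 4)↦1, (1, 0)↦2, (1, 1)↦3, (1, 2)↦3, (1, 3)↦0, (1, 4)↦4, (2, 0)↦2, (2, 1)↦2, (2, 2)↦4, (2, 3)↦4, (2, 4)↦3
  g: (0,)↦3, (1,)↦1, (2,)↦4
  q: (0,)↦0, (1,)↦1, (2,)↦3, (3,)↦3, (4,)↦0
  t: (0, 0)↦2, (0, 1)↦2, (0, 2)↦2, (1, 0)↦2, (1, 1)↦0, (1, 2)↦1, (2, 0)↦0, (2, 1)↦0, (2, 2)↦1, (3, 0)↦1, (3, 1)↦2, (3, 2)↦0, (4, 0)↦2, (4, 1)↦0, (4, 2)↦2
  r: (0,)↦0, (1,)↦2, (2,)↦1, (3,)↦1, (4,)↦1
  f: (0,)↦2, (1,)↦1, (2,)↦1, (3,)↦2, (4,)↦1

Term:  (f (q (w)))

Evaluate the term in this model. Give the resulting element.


value = 2

  w = 4
  (q (w)) = q(4,) = 0
  (f (q (w))) = f(0,) = 2


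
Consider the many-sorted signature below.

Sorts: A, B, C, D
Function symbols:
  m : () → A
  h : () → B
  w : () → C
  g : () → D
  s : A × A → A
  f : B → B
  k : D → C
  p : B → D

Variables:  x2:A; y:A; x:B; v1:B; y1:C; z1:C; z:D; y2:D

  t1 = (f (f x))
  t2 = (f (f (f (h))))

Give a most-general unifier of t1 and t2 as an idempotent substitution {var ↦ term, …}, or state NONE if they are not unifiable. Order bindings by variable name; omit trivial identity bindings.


{x ↦ (f (h))}


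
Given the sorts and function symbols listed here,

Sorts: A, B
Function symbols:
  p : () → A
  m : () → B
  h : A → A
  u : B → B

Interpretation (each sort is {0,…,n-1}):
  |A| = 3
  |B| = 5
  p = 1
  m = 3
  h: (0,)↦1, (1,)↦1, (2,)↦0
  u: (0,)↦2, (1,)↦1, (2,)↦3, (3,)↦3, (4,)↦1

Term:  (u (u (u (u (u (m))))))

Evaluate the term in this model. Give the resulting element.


  m = 3
  (u (m)) = u(3,) = 3
  (u (u (m))) = u(3,) = 3
  (u (u (u (m)))) = u(3,) = 3
  (u (u (u (u (m))))) = u(3,) = 3
  (u (u (u (u (u (m)))))) = u(3,) = 3

value = 3


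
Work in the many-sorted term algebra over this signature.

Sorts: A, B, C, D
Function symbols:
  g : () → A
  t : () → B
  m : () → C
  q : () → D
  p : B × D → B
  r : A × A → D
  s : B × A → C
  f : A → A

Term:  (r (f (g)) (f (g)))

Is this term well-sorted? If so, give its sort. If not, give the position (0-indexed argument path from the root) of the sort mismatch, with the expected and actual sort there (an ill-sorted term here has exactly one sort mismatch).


    (g) : A
  (f (g)) : A
    (g) : A
  (f (g)) : A
(r (f (g)) (f (g))) : D

well-sorted; sort = D


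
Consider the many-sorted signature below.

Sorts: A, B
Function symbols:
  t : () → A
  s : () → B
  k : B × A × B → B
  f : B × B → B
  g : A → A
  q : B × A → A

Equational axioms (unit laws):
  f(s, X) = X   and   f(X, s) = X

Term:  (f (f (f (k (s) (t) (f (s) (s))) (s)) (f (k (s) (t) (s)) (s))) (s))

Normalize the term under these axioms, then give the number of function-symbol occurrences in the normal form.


size = 9

1. (f (f (f (k (s) (t) (f (s) (s))) (s)) (f (k (s) (t) (s)) (s))) (s))  →  (f (f (k (s) (t) (f (s) (s))) (s)) (f (k (s) (t) (s)) (s)))
2. (f (f (k (s) (t) (f (s) (s))) (s)) (f (k (s) (t) (s)) (s)))  →  (f (k (s) (t) (f (s) (s))) (f (k (s) (t) (s)) (s)))
3. (f (k (s) (t) (f (s) (s))) (f (k (s) (t) (s)) (s)))  →  (f (k (s) (t) (s)) (f (k (s) (t) (s)) (s)))
4. (f (k (s) (t) (s)) (f (k (s) (t) (s)) (s)))  →  (f (k (s) (t) (s)) (k (s) (t) (s)))
normal form: (f (k (s) (t) (s)) (k (s) (t) (s)))


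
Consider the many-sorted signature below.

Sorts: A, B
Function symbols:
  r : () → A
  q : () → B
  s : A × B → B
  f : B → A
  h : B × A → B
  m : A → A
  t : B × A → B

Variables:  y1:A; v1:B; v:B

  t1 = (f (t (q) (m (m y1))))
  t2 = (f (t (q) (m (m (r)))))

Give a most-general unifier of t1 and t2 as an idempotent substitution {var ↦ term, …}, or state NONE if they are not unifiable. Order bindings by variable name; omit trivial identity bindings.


{y1 ↦ (r)}


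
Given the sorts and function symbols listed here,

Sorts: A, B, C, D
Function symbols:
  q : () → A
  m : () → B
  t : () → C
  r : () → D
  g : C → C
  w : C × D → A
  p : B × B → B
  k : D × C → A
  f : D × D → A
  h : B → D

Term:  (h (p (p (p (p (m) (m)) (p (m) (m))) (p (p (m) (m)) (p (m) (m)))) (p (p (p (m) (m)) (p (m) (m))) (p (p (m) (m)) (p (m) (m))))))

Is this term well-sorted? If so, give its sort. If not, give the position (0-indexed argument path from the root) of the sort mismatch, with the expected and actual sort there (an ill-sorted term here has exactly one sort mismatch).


well-sorted; sort = D

          (m) : B
          (m) : B
        (p (m) (m)) : B
          (m) : B
          (m) : B
        (p (m) (m)) : B
      (p (p (m) (m)) (p (m) (m))) : B
          (m) : B
          (m) : B
        (p (m) (m)) : B
          (m) : B
          (m) : B
        (p (m) (m)) : B
      (p (p (m) (m)) (p (m) (m))) : B
    (p (p (p (m) (m)) (p (m) (m))) (p (p (m) (m)) (p (m) (m)))) : B
          (m) : B
          (m) : B
        (p (m) (m)) : B
          (m) : B
          (m) : B
        (p (m) (m)) : B
      (p (p (m) (m)) (p (m) (m))) : B
          (m) : B
          (m) : B
        (p (m) (m)) : B
          (m) : B
          (m) : B
        (p (m) (m)) : B
      (p (p (m) (m)) (p (m) (m))) : B
    (p (p (p (m) (m)) (p (m) (m))) (p (p (m) (m)) (p (m) (m)))) : B
  (p (p (p (p (m) (m)) (p (m) (m))) (p (p (m) (m)) (p (m) (m)))) (p (p (p (m) (m)) (p (m) (m))) (p (p (m) (m)) (p (m) (m))))) : B
(h (p (p (p (p (m) (m)) (p (m) (m))) (p (p (m) (m)) (p (m) (m)))) (p (p (p (m) (m)) (p (m) (m))) (p (p (m) (m)) (p (m) (m)))))) : D


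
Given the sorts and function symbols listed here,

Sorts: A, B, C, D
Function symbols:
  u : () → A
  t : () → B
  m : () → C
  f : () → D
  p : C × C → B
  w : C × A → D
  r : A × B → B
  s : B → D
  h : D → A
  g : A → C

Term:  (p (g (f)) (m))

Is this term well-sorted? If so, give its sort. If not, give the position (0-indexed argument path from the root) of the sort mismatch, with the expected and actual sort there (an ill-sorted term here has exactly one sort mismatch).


ill-sorted at position [0, 0]: expected A, got D

    (f) : D
  (g (f)) : ✗ arg 0 at [0, 0] has sort D, expected A
  (m) : C


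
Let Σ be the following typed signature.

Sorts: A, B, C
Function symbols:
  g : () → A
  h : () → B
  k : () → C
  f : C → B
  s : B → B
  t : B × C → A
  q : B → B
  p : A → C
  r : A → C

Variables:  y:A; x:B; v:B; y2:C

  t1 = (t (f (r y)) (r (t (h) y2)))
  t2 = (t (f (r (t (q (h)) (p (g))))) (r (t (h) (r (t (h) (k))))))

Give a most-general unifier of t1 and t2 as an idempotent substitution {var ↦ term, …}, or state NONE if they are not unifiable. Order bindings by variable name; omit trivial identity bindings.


{y ↦ (t (q (h)) (p (g))), y2 ↦ (r (t (h) (k)))}


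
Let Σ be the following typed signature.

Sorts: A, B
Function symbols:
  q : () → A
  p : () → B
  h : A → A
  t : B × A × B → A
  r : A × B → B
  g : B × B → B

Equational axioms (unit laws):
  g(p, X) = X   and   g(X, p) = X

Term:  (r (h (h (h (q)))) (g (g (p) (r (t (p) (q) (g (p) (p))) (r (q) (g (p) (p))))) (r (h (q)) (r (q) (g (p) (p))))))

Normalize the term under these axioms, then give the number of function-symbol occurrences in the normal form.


1. (r (h (h (h (q)))) (g (g (p) (r (t (p) (q) (g (p) (p))) (r (q) (g (p) (p))))) (r (h (q)) (r (q) (g (p) (p))))))  →  (r (h (h (h (q)))) (g (r (t (p) (q) (g (p) (p))) (r (q) (g (p) (p)))) (r (h (q)) (r (q) (g (p) (p))))))
2. (r (h (h (h (q)))) (g (r (t (p) (q) (g (p) (p))) (r (q) (g (p) (p)))) (r (h (q)) (r (q) (g (p) (p))))))  →  (r (h (h (h (q)))) (g (r (t (p) (q) (p)) (r (q) (g (p) (p)))) (r (h (q)) (r (q) (g (p) (p))))))
3. (r (h (h (h (q)))) (g (r (t (p) (q) (p)) (r (q) (g (p) (p)))) (r (h (q)) (r (q) (g (p) (p))))))  →  (r (h (h (h (q)))) (g (r (t (p) (q) (p)) (r (q) (p))) (r (h (q)) (r (q) (g (p) (p))))))
4. (r (h (h (h (q)))) (g (r (t (p) (q) (p)) (r (q) (p))) (r (h (q)) (r (q) (g (p) (p))))))  →  (r (h (h (h (q)))) (g (r (t (p) (q) (p)) (r (q) (p))) (r (h (q)) (r (q) (p)))))
normal form: (r (h (h (h (q)))) (g (r (t (p) (q) (p)) (r (q) (p))) (r (h (q)) (r (q) (p)))))

size = 20


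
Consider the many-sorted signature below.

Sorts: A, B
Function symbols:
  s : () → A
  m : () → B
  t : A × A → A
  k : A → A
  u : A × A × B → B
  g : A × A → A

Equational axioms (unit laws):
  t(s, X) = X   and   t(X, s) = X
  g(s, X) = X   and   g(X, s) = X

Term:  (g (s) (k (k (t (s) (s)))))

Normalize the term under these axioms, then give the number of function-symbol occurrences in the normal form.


size = 3

1. (g (s) (k (k (t (s) (s)))))  →  (k (k (t (s) (s))))
2. (k (k (t (s) (s))))  →  (k (k (s)))
normal form: (k (k (s)))


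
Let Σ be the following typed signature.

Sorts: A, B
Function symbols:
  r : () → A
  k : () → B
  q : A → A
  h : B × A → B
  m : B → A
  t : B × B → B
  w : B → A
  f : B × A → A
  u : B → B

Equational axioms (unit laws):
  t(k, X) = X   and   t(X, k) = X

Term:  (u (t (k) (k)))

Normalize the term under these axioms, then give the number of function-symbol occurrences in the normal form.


1. (u (t (k) (k)))  →  (u (k))
normal form: (u (k))

size = 2


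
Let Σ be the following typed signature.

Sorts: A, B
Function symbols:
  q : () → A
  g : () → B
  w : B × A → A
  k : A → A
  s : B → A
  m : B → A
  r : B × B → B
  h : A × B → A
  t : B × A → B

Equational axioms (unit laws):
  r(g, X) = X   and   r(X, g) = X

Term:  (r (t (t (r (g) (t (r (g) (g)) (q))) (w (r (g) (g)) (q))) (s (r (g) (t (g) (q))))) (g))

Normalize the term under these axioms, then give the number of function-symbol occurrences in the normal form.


size = 12

1. (r (t (t (r (g) (t (r (g) (g)) (q))) (w (r (g) (g)) (q))) (s (r (g) (t (g) (q))))) (g))  →  (t (t (r (g) (t (r (g) (g)) (q))) (w (r (g) (g)) (q))) (s (r (g) (t (g) (q)))))
2. (t (t (r (g) (t (r (g) (g)) (q))) (w (r (g) (g)) (q))) (s (r (g) (t (g) (q)))))  →  (t (t (t (r (g) (g)) (q)) (w (r (g) (g)) (q))) (s (r (g) (t (g) (q)))))
3. (t (t (t (r (g) (g)) (q)) (w (r (g) (g)) (q))) (s (r (g) (t (g) (q)))))  →  (t (t (t (g) (q)) (w (r (g) (g)) (q))) (s (r (g) (t (g) (q)))))
4. (t (t (t (g) (q)) (w (r (g) (g)) (q))) (s (r (g) (t (g) (q)))))  →  (t (t (t (g) (q)) (w (g) (q))) (s (r (g) (t (g) (q)))))
5. (t (t (t (g) (q)) (w (g) (q))) (s (r (g) (t (g) (q)))))  →  (t (t (t (g) (q)) (w (g) (q))) (s (t (g) (q))))
normal form: (t (t (t (g) (q)) (w (g) (q))) (s (t (g) (q))))


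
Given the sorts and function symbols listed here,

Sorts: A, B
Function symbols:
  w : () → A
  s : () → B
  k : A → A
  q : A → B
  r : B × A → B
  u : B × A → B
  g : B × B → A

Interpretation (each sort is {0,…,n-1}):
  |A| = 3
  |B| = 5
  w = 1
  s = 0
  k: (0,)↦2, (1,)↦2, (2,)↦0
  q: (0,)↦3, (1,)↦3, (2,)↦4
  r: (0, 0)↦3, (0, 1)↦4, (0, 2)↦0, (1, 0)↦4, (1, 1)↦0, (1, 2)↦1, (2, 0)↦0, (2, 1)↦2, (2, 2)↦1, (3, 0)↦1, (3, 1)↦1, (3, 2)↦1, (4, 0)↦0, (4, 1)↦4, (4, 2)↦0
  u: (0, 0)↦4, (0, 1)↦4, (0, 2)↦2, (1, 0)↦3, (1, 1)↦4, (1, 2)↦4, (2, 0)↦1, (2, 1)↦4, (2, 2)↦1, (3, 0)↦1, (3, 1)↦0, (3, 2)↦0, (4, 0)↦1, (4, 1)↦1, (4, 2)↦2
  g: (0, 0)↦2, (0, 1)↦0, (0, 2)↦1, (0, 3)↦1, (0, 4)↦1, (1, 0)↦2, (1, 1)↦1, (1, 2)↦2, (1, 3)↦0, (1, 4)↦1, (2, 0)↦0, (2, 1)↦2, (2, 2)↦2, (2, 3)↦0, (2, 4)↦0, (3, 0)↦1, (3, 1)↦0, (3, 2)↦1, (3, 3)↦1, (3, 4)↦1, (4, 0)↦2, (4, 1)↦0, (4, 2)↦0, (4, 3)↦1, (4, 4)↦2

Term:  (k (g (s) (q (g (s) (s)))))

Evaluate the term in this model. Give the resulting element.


value = 2

  s = 0
  s = 0
  s = 0
  (g (s) (s)) = g(0, 0) = 2
  (q (g (s) (s))) = q(2,) = 4
  (g (s) (q (g (s) (s)))) = g(0, 4) = 1
  (k (g (s) (q (g (s) (s))))) = k(1,) = 2


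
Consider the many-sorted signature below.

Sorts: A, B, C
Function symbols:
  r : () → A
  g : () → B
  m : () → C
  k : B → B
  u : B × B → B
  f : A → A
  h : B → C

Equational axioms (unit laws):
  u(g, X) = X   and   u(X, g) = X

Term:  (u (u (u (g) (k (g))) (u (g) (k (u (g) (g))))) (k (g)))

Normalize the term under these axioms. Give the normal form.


1. (u (u (u (g) (k (g))) (u (g) (k (u (g) (g))))) (k (g)))  →  (u (u (k (g)) (u (g) (k (u (g) (g))))) (k (g)))
2. (u (u (k (g)) (u (g) (k (u (g) (g))))) (k (g)))  →  (u (u (k (g)) (k (u (g) (g)))) (k (g)))
3. (u (u (k (g)) (k (u (g) (g)))) (k (g)))  →  (u (u (k (g)) (k (g))) (k (g)))

normal form = (u (u (k (g)) (k (g))) (k (g)))


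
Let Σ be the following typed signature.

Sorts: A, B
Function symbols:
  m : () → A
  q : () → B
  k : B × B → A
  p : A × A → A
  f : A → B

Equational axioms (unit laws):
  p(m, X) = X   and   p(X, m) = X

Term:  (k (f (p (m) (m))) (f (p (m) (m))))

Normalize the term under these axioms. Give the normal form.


normal form = (k (f (m)) (f (m)))

1. (k (f (p (m) (m))) (f (p (m) (m))))  →  (k (f (m)) (f (p (m) (m))))
2. (k (f (m)) (f (p (m) (m))))  →  (k (f (m)) (f (m)))


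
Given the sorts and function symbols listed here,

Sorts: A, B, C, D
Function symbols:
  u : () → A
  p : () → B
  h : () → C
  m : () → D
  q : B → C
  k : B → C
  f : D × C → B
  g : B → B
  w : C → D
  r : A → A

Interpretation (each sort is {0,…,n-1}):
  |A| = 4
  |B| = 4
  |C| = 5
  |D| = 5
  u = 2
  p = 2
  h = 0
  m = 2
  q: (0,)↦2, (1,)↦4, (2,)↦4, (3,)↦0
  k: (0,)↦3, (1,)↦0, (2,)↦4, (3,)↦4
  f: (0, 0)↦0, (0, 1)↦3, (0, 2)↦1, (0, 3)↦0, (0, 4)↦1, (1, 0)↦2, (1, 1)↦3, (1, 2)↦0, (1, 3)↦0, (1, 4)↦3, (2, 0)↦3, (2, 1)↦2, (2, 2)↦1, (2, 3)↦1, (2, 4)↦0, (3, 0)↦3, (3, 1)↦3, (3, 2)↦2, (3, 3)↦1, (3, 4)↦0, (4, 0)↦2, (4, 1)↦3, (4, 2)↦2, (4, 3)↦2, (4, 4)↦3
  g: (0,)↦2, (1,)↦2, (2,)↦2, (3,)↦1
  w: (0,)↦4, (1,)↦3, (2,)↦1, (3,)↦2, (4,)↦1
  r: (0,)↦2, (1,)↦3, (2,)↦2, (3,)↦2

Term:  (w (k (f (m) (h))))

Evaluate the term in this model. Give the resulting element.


value = 1

  m = 2
  h = 0
  (f (m) (h)) = f(2, 0) = 3
  (k (f (m) (h))) = k(3,) = 4
  (w (k (f (m) (h)))) = w(4,) = 1


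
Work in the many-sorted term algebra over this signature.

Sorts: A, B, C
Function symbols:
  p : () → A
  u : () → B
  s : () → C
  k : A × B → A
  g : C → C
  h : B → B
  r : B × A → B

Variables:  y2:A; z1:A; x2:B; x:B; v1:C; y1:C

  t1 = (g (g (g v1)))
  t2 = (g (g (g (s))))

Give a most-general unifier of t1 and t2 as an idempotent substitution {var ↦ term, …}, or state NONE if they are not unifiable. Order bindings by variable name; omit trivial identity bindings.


{v1 ↦ (s)}


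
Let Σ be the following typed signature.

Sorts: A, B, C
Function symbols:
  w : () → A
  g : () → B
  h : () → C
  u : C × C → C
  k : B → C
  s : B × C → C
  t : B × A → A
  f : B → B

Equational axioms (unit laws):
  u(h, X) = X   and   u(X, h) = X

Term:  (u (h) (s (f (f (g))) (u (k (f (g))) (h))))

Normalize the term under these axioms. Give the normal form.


1. (u (h) (s (f (f (g))) (u (k (f (g))) (h))))  →  (s (f (f (g))) (u (k (f (g))) (h)))
2. (s (f (f (g))) (u (k (f (g))) (h)))  →  (s (f (f (g))) (k (f (g))))

normal form = (s (f (f (g))) (k (f (g))))


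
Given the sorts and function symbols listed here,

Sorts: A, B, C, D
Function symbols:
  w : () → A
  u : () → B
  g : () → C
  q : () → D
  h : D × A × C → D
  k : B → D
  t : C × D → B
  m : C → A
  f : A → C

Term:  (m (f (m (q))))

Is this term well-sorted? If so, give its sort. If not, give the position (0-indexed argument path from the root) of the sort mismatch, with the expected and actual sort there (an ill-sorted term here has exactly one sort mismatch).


      (q) : D
    (m (q)) : ✗ arg 0 at [0, 0, 0] has sort D, expected C

ill-sorted at position [0, 0, 0]: expected C, got D


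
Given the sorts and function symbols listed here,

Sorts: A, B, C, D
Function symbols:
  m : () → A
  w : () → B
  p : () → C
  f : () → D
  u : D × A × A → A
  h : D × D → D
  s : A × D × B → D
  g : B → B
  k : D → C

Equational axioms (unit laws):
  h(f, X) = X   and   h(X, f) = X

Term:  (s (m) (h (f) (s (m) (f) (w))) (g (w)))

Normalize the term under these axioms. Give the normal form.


1. (s (m) (h (f) (s (m) (f) (w))) (g (w)))  →  (s (m) (s (m) (f) (w)) (g (w)))

normal form = (s (m) (s (m) (f) (w)) (g (w)))


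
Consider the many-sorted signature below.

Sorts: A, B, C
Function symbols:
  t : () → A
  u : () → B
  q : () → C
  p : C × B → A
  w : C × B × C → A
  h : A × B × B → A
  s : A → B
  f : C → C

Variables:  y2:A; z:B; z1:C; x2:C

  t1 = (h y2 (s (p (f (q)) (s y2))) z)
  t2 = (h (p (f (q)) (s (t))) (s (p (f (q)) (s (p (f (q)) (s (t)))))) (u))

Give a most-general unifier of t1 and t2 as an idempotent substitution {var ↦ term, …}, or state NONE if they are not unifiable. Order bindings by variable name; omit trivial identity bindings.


{y2 ↦ (p (f (q)) (s (t))), z ↦ (u)}


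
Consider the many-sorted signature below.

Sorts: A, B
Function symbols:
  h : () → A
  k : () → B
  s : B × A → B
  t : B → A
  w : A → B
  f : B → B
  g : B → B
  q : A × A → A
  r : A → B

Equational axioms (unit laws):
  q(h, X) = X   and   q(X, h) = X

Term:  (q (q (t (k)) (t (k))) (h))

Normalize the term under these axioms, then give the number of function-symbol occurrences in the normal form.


1. (q (q (t (k)) (t (k))) (h))  →  (q (t (k)) (t (k)))
normal form: (q (t (k)) (t (k)))

size = 5


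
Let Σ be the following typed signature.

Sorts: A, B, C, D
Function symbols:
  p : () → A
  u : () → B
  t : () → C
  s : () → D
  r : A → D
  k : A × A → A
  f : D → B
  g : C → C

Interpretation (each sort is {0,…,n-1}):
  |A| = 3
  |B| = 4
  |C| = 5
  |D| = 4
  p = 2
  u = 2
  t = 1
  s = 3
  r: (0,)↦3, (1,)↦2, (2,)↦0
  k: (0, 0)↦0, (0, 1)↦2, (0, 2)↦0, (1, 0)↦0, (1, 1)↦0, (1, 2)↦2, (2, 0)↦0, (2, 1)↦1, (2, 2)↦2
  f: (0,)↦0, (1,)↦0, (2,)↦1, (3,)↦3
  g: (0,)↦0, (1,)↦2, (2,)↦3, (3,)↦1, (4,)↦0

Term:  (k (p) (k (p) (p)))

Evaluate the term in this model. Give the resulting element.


  p = 2
  p = 2
  p = 2
  (k (p) (p)) = k(2, 2) = 2
  (k (p) (k (p) (p))) = k(2, 2) = 2

value = 2


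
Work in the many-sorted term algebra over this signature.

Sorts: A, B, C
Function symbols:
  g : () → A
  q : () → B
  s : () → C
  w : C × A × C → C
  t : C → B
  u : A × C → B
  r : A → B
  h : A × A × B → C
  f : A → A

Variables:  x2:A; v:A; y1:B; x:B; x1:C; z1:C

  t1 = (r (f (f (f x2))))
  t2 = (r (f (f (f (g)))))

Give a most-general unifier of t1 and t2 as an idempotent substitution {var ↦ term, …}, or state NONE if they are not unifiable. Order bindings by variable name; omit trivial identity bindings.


{x2 ↦ (g)}


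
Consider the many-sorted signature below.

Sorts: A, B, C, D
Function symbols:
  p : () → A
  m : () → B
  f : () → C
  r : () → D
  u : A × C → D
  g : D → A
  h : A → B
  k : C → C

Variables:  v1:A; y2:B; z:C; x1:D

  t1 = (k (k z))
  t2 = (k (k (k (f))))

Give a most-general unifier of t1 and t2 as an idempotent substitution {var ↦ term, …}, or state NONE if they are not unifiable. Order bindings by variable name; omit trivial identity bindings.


{z ↦ (k (f))}


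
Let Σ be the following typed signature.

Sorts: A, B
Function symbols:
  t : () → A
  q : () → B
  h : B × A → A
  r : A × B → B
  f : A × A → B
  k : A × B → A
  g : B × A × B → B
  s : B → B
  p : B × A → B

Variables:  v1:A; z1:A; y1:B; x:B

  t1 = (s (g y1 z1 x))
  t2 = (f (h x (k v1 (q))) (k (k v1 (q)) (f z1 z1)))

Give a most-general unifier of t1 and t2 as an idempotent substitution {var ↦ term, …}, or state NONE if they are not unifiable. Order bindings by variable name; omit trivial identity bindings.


NONE (not unifiable)

head clash or occurs-check failure — not unifiable


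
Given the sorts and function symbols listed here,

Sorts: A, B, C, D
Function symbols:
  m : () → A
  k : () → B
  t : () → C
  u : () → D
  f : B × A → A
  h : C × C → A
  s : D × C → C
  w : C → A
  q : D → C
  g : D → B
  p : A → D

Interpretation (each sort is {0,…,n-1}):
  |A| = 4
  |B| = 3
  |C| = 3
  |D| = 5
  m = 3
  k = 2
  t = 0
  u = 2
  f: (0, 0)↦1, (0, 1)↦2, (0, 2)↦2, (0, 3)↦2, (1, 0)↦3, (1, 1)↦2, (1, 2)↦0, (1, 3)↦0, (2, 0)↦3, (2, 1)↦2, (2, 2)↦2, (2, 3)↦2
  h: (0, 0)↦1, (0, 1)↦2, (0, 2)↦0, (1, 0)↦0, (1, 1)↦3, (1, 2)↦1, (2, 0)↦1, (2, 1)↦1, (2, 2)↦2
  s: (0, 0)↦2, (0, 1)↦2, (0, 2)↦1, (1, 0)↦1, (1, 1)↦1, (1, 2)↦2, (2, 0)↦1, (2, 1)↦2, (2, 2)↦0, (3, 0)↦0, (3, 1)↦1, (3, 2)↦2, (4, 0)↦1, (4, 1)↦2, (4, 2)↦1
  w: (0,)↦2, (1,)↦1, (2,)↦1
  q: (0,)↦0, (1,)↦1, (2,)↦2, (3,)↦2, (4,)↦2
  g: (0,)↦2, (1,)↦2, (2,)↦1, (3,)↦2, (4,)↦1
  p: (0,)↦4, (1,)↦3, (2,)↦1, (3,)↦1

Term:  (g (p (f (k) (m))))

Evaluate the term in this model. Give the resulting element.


  k = 2
  m = 3
  (f (k) (m)) = f(2, 3) = 2
  (p (f (k) (m))) = p(2,) = 1
  (g (p (f (k) (m)))) = g(1,) = 2

value = 2


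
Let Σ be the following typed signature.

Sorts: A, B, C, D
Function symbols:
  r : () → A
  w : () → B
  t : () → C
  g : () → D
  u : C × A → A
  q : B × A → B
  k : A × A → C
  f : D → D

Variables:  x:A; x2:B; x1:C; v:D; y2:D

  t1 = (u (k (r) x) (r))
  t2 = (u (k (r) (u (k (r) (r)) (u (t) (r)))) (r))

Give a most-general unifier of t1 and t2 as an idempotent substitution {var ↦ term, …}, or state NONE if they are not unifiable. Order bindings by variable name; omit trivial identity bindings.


{x ↦ (u (k (r) (r)) (u (t) (r)))}


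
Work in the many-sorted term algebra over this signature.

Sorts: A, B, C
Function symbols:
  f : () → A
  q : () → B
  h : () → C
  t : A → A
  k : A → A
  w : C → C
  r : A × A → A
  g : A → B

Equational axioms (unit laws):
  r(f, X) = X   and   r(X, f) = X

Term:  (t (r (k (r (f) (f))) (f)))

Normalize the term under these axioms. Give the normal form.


normal form = (t (k (f)))

1. (t (r (k (r (f) (f))) (f)))  →  (t (k (r (f) (f))))
2. (t (k (r (f) (f))))  →  (t (k (f)))


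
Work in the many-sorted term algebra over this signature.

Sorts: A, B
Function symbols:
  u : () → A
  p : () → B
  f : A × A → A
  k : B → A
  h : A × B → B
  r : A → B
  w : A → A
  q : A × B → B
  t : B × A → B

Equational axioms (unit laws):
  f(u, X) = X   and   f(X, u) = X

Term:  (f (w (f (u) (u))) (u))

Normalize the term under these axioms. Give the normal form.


1. (f (w (f (u) (u))) (u))  →  (w (f (u) (u)))
2. (w (f (u) (u)))  →  (w (u))

normal form = (w (u))


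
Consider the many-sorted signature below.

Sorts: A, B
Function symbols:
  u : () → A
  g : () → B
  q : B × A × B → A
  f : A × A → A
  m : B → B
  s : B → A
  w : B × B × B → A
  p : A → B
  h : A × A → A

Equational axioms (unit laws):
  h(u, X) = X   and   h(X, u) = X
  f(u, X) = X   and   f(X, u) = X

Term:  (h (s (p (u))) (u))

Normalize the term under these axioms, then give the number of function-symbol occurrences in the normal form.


size = 3

1. (h (s (p (u))) (u))  →  (s (p (u)))
normal form: (s (p (u)))


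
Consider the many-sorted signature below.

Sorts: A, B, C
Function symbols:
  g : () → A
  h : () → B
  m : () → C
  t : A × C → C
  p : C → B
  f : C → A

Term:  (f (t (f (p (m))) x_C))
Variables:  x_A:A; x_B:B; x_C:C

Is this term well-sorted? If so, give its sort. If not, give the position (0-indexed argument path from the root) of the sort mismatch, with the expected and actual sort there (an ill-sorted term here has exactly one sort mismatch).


ill-sorted at position [0, 0, 0]: expected C, got B

        (m) : C
      (p (m)) : B
    (f (p (m))) : ✗ arg 0 at [0, 0, 0] has sort B, expected C
    x_C : C


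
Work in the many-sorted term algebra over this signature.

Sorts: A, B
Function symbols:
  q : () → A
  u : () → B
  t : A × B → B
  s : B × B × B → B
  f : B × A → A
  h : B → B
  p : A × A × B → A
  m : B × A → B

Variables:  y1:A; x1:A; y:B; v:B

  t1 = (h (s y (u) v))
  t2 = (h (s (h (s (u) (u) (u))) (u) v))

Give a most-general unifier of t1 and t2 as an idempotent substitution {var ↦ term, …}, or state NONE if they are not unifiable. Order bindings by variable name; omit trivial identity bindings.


{y ↦ (h (s (u) (u) (u)))}


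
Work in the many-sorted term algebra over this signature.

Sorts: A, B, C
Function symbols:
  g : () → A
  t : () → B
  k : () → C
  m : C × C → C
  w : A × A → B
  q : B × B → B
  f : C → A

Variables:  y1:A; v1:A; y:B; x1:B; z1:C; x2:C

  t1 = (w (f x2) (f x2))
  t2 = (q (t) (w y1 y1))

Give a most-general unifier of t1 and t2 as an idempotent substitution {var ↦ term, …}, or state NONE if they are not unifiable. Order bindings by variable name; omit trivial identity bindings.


head clash or occurs-check failure — not unifiable

NONE (not unifiable)


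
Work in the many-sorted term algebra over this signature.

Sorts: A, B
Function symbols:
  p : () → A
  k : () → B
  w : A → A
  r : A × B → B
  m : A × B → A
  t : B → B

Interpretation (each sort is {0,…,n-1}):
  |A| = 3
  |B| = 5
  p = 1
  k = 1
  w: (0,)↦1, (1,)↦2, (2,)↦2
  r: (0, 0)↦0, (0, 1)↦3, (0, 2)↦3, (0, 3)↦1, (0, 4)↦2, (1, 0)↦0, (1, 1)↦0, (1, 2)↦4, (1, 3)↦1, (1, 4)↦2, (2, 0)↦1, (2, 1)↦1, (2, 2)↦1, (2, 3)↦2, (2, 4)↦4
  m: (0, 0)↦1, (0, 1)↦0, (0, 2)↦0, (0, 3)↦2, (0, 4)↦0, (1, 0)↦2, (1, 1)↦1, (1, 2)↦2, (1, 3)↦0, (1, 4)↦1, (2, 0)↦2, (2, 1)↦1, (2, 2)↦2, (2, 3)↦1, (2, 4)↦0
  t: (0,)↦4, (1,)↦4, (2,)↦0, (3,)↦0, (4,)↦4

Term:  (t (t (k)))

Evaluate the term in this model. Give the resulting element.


value = 4

  k = 1
  (t (k)) = t(1,) = 4
  (t (t (k))) = t(4,) = 4


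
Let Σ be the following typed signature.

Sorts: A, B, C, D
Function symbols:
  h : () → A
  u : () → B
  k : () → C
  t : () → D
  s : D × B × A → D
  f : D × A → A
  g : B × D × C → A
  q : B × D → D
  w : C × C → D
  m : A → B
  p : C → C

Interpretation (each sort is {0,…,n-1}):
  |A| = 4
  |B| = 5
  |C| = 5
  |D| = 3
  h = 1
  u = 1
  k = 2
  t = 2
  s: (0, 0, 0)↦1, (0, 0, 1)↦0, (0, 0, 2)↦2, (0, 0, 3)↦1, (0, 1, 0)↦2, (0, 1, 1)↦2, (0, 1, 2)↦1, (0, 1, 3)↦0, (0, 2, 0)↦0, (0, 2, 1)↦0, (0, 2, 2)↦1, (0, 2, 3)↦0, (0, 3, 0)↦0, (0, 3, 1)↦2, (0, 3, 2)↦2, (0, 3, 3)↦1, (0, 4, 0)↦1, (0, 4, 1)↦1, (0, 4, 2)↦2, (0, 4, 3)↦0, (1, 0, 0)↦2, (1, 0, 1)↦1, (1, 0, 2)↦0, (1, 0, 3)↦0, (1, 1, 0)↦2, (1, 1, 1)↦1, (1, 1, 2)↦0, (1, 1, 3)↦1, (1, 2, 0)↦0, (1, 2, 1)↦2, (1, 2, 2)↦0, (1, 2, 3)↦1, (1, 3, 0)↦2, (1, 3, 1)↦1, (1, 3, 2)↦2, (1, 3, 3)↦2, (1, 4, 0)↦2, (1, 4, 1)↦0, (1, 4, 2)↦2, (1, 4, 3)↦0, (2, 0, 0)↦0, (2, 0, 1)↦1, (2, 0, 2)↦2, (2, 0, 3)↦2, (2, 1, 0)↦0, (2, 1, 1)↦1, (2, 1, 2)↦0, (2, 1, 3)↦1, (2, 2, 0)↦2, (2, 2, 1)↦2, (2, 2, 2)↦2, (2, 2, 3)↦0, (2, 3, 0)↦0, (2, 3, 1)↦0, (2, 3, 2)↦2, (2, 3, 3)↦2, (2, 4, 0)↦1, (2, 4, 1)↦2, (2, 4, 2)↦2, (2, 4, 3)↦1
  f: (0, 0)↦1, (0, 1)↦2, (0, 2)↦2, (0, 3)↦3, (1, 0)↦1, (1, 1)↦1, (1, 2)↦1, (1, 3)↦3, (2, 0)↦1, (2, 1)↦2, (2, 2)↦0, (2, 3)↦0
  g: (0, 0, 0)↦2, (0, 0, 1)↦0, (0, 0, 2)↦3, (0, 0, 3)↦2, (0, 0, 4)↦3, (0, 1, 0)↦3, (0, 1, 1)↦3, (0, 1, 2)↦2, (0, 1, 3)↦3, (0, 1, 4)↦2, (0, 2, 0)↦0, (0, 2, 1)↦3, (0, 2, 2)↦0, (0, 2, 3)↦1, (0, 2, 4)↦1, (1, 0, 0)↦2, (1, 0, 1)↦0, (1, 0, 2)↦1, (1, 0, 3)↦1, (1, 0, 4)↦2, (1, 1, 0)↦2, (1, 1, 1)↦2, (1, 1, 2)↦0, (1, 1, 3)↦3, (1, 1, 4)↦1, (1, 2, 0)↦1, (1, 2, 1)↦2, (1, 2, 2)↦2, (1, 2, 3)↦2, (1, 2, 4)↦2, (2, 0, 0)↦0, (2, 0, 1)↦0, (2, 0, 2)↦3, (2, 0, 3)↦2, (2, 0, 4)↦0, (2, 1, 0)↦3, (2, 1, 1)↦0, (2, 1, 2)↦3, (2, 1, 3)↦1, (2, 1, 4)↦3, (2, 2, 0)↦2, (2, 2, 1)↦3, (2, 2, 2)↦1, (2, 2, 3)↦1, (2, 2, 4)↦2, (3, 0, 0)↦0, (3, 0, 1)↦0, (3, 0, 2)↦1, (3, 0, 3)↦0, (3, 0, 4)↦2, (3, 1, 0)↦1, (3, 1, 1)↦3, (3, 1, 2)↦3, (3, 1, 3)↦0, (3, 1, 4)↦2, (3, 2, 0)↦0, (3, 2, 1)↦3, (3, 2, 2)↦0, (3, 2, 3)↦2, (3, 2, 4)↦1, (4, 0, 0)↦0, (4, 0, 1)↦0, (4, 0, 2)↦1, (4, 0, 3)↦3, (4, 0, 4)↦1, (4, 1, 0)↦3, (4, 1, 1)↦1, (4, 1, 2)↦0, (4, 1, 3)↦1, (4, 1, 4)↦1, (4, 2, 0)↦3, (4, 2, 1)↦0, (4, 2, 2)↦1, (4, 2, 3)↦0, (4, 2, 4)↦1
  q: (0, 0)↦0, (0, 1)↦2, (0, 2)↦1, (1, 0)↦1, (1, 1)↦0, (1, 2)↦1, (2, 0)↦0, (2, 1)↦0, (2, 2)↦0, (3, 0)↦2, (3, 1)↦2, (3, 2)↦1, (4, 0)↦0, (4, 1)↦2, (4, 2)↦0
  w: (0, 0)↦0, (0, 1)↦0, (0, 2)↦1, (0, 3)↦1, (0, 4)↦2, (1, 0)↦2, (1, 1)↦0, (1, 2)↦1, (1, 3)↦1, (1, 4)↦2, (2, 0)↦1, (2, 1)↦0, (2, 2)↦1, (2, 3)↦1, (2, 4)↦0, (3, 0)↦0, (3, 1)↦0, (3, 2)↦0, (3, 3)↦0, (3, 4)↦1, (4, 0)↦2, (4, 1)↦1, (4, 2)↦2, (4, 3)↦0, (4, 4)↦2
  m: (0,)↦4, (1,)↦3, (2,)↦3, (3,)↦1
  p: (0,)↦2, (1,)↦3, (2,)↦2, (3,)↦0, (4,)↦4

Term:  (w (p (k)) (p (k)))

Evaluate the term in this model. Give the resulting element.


  k = 2
  (p (k)) = p(2,) = 2
  k = 2
  (p (k)) = p(2,) = 2
  (w (p (k)) (p (k))) = w(2, 2) = 1

value = 1


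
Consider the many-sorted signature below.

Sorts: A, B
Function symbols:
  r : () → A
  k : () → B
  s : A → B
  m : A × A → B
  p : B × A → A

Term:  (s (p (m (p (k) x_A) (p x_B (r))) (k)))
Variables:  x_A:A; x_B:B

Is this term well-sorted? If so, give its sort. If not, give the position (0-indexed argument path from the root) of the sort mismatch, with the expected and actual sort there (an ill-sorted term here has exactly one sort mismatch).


        (k) : B
        x_A : A
      (p (k) x_A) : A
        x_B : B
        (r) : A
      (p x_B (r)) : A
    (m (p (k) x_A) (p x_B (r))) : B
    (k) : B
  (p (m (p (k) x_A) (p x_B (r))) (k)) : ✗ arg 1 at [0, 1] has sort B, expected A

ill-sorted at position [0, 1]: expected A, got B


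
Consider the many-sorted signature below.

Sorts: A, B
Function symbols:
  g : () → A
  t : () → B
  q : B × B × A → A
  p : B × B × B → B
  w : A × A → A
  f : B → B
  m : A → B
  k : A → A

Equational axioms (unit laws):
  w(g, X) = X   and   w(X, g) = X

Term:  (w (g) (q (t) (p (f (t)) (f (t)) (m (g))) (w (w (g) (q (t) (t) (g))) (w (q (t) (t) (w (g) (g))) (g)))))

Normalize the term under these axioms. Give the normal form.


normal form = (q (t) (p (f (t)) (f (t)) (m (g))) (w (q (t) (t) (g)) (q (t) (t) (g))))

1. (w (g) (q (t) (p (f (t)) (f (t)) (m (g))) (w (w (g) (q (t) (t) (g))) (w (q (t) (t) (w (g) (g))) (g)))))  →  (q (t) (p (f (t)) (f (t)) (m (g))) (w (w (g) (q (t) (t) (g))) (w (q (t) (t) (w (g) (g))) (g))))
2. (q (t) (p (f (t)) (f (t)) (m (g))) (w (w (g) (q (t) (t) (g))) (w (q (t) (t) (w (g) (g))) (g))))  →  (q (t) (p (f (t)) (f (t)) (m (g))) (w (q (t) (t) (g)) (w (q (t) (t) (w (g) (g))) (g))))
3. (q (t) (p (f (t)) (f (t)) (m (g))) (w (q (t) (t) (g)) (w (q (t) (t) (w (g) (g))) (g))))  →  (q (t) (p (f (t)) (f (t)) (m (g))) (w (q (t) (t) (g)) (q (t) (t) (w (g) (g)))))
4. (q (t) (p (f (t)) (f (t)) (m (g))) (w (q (t) (t) (g)) (q (t) (t) (w (g) (g)))))  →  (q (t) (p (f (t)) (f (t)) (m (g))) (w (q (t) (t) (g)) (q (t) (t) (g))))


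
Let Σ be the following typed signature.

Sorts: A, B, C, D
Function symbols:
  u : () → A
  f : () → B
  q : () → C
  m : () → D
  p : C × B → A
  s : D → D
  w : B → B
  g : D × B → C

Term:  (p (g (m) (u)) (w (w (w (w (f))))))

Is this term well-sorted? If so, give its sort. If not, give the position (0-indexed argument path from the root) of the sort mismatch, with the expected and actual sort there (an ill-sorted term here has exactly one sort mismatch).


    (m) : D
    (u) : A
  (g (m) (u)) : ✗ arg 1 at [0, 1] has sort A, expected B
          (f) : B
        (w (f)) : B
      (w (w (f))) : B
    (w (w (w (f)))) : B
  (w (w (w (w (f))))) : B

ill-sorted at position [0, 1]: expected B, got A


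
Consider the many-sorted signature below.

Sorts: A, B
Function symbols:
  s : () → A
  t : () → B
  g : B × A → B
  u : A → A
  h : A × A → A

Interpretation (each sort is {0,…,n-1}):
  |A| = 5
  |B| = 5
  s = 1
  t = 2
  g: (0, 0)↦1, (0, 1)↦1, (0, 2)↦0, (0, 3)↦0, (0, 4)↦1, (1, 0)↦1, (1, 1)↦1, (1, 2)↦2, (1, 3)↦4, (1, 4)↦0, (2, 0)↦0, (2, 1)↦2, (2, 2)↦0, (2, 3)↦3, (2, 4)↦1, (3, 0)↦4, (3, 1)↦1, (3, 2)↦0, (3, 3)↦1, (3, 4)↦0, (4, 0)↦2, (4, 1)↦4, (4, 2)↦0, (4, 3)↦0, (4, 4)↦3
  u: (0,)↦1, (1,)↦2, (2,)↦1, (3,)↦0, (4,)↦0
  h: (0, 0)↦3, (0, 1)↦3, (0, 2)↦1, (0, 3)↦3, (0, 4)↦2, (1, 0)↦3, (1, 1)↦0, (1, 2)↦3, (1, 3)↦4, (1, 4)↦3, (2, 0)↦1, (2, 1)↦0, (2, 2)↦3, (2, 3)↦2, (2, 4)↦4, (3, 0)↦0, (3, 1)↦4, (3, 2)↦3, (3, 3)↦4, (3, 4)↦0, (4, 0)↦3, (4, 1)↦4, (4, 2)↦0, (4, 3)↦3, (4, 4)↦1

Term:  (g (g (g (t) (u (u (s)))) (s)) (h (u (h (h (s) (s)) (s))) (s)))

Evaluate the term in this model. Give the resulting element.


value = 3

  t = 2
  s = 1
  (u (s)) = u(1,) = 2
  (u (u (s))) = u(2,) = 1
  (g (t) (u (u (s)))) = g(2, 1) = 2
  s = 1
  (g (g (t) (u (u (s)))) (s)) = g(2, 1) = 2
  s = 1
  s = 1
  (h (s) (s)) = h(1, 1) = 0
  s = 1
  (h (h (s) (s)) (s)) = h(0, 1) = 3
  (u (h (h (s) (s)) (s))) = u(3,) = 0
  s = 1
  (h (u (h (h (s) (s)) (s))) (s)) = h(0, 1) = 3
  (g (g (g (t) (u (u (s)))) (s)) (h (u (h (h (s) (s)) (s))) (s))) = g(2, 3) = 3


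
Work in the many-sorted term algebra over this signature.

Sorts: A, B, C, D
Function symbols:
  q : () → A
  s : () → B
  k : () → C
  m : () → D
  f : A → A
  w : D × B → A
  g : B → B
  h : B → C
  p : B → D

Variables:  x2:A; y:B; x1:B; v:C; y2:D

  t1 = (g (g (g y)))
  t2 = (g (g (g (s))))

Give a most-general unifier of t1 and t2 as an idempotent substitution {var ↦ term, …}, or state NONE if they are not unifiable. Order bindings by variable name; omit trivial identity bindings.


{y ↦ (s)}


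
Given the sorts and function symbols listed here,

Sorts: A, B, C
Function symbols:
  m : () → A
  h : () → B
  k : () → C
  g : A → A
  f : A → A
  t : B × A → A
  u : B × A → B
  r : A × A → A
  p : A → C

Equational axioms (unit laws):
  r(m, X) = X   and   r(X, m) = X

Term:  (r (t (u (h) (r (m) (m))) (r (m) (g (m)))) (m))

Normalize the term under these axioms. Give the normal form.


1. (r (t (u (h) (r (m) (m))) (r (m) (g (m)))) (m))  →  (t (u (h) (r (m) (m))) (r (m) (g (m))))
2. (t (u (h) (r (m) (m))) (r (m) (g (m))))  →  (t (u (h) (m)) (r (m) (g (m))))
3. (t (u (h) (m)) (r (m) (g (m))))  →  (t (u (h) (m)) (g (m)))

normal form = (t (u (h) (m)) (g (m)))


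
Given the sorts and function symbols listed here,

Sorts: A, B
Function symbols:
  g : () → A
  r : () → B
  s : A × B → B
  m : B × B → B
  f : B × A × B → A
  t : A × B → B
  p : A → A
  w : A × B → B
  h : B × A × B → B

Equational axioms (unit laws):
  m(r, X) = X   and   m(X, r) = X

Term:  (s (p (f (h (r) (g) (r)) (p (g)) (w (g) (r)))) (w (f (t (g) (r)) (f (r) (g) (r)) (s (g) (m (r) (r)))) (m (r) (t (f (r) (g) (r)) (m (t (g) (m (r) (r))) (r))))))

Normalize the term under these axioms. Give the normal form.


normal form = (s (p (f (h (r) (g) (r)) (p (g)) (w (g) (r)))) (w (f (t (g) (r)) (f (r) (g) (r)) (s (g) (r))) (t (f (r) (g) (r)) (t (g) (r)))))

1. (s (p (f (h (r) (g) (r)) (p (g)) (w (g) (r)))) (w (f (t (g) (r)) (f (r) (g) (r)) (s (g) (m (r) (r)))) (m (r) (t (f (r) (g) (r)) (m (t (g) (m (r) (r))) (r))))))  →  (s (p (f (h (r) (g) (r)) (p (g)) (w (g) (r)))) (w (f (t (g) (r)) (f (r) (g) (r)) (s (g) (r))) (m (r) (t (f (r) (g) (r)) (m (t (g) (m (r) (r))) (r))))))
2. (s (p (f (h (r) (g) (r)) (p (g)) (w (g) (r)))) (w (f (t (g) (r)) (f (r) (g) (r)) (s (g) (r))) (m (r) (t (f (r) (g) (r)) (m (t (g) (m (r) (r))) (r))))))  →  (s (p (f (h (r) (g) (r)) (p (g)) (w (g) (r)))) (w (f (t (g) (r)) (f (r) (g) (r)) (s (g) (r))) (t (f (r) (g) (r)) (m (t (g) (m (r) (r))) (r)))))
3. (s (p (f (h (r) (g) (r)) (p (g)) (w (g) (r)))) (w (f (t (g) (r)) (f (r) (g) (r)) (s (g) (r))) (t (f (r) (g) (r)) (m (t (g) (m (r) (r))) (r)))))  →  (s (p (f (h (r) (g) (r)) (p (g)) (w (g) (r)))) (w (f (t (g) (r)) (f (r) (g) (r)) (s (g) (r))) (t (f (r) (g) (r)) (t (g) (m (r) (r))))))
4. (s (p (f (h (r) (g) (r)) (p (g)) (w (g) (r)))) (w (f (t (g) (r)) (f (r) (g) (r)) (s (g) (r))) (t (f (r) (g) (r)) (t (g) (m (r) (r))))))  →  (s (p (f (h (r) (g) (r)) (p (g)) (w (g) (r)))) (w (f (t (g) (r)) (f (r) (g) (r)) (s (g) (r))) (t (f (r) (g) (r)) (t (g) (r)))))


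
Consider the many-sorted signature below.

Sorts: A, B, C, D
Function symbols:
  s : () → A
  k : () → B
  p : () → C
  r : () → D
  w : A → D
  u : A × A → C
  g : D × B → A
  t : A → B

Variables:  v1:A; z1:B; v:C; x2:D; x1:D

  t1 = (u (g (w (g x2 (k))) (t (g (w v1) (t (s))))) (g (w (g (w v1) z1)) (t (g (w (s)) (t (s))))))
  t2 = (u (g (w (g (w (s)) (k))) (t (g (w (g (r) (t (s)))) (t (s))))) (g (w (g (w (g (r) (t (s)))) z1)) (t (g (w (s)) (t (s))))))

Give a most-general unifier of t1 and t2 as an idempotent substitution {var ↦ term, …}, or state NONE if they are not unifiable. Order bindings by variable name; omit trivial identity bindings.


{v1 ↦ (g (r) (t (s))), x2 ↦ (w (s))}
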